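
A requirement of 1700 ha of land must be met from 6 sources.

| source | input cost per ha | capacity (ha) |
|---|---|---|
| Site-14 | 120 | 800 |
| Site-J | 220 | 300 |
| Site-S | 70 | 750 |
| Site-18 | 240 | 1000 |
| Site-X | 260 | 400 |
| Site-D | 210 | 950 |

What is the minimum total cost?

180000

Use sources in increasing cost order.
Site-S (70): use full 750 — 950 ha to go.
Site-14 (120): use full 800 — 150 ha to go.
Site-D (210): take the remaining 150 — done.
Site-J, Site-18, Site-X: unused.
Cost = 750×70 + 800×120 + 150×210 = 180000.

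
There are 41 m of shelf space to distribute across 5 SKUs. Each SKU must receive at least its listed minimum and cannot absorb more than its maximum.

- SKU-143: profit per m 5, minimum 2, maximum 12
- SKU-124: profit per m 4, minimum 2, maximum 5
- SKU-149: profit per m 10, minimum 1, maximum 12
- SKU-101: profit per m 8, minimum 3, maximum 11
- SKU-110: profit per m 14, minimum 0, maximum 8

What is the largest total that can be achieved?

368

Meeting every minimum uses 2+2+1+3+0 = 8 m, leaving 33.
Rank by profit per m: SKU-110 14 > SKU-149 10 > SKU-101 8 > SKU-143 5 > SKU-124 4.
SKU-110: +8 to 8 (cap) → 25 left.
Give SKU-149 11 more to hit its cap of 12 → 14 left.
SKU-101: +8 to 11 (cap) → 6 left.
Only 6 left; SKU-143 takes them to reach 8.
Total = 5×8 + 4×2 + 10×12 + 8×11 + 14×8 = 368.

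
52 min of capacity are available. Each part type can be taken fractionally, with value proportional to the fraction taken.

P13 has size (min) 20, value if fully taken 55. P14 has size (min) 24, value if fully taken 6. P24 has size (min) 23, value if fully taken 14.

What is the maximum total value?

71.25

Rank by value-to-size ratio: P13 55/20≈2.75, P24 14/23≈0.609, P14 6/24≈0.25.
P13: take in full, 20 min for value 55 — 32 left.
All 23 min of P24 fit (value 14) — 9 remain.
Fill the last 9 min with part of P14: 9/24 of it earns 2.25.
Total value = 71.25.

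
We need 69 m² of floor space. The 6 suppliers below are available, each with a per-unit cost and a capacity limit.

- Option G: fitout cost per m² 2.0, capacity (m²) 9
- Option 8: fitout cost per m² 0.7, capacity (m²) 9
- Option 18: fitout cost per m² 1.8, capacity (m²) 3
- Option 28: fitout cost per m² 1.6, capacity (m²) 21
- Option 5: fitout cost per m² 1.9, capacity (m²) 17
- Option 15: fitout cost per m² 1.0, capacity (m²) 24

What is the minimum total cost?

Fill from the cheapest supplier first.
Take 9 from Option 8 at 0.7 ; need 60 more.
Take 24 from Option 15 at 1.0 ; need 36 more.
Option 28 (1.6): use full 21 ; 15 m² to go.
Option 18 at 1.8: take all 3 m² ; 12 still needed.
Option 5 at 1.9: take 12 of its 17 ; requirement met.
Option G: unused.
Cost = 9×0.7 + 24×1.0 + 21×1.6 + 3×1.8 + 12×1.9 = 92.1.

92.1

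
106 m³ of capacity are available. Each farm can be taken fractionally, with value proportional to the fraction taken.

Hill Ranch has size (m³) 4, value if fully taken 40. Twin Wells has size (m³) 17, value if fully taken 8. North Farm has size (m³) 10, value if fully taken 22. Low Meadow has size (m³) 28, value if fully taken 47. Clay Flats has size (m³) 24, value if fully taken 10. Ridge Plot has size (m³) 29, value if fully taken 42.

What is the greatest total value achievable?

166.5

Best value per unit of size first: Hill Ranch 40/4≈10, North Farm 22/10≈2.2, Low Meadow 47/28≈1.68, Ridge Plot 42/29≈1.45, Twin Wells 8/17≈0.471, Clay Flats 10/24≈0.417.
All 4 m³ of Hill Ranch fit (value 40) ; 102 remain.
North Farm: take in full, 10 m³ for value 22 ; 92 left.
All 28 m³ of Low Meadow fit (value 47) ; 64 remain.
All 29 m³ of Ridge Plot fit (value 42) ; 35 remain.
Twin Wells: take in full, 17 m³ for value 8 ; 18 left.
Only 18 m³ remain; take 18/24 of Clay Flats for value 10×18/24 = 7.5.
Total value = 166.5.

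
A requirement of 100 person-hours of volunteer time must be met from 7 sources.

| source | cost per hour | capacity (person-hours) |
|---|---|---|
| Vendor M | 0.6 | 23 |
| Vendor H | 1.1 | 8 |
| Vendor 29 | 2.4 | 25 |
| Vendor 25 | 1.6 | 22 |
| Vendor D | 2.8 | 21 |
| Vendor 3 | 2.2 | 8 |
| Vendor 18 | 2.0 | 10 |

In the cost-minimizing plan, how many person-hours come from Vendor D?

4

Cheapest first:
Take 23 from Vendor M at 0.6 → need 77 more.
Vendor H (1.1): use full 8 → 69 person-hours to go.
Vendor 25 (1.6): use full 22 → 47 person-hours to go.
Take 10 from Vendor 18 at 2.0 → need 37 more.
Vendor 3 (2.2): use full 8 → 29 person-hours to go.
Take 25 from Vendor 29 at 2.4 → need 4 more.
Take 4 from Vendor D at 2.8 to finish.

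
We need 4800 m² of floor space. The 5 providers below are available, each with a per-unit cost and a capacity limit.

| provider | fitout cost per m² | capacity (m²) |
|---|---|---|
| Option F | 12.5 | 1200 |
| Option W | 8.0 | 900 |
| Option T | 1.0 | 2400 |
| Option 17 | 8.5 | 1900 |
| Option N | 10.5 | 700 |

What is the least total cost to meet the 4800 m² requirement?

22350

Use providers in increasing cost order.
Option T at 1.0: take all 2400 m² ; 2400 still needed.
Option W at 8.0: take all 900 m² ; 1500 still needed.
Option 17 (8.5): take the remaining 1500 ; done.
Option N, Option F: unused.
Cost = 2400×1.0 + 900×8.0 + 1500×8.5 = 22350.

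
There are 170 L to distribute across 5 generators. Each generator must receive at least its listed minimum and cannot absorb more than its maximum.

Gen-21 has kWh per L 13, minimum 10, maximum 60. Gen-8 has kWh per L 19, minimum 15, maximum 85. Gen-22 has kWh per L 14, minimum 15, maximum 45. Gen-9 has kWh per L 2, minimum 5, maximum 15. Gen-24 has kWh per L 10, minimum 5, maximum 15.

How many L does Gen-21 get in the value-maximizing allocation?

30

Meeting every minimum uses 10+15+15+5+5 = 50 L, leaving 120.
Order the generators by kWh per L: Gen-8 19 > Gen-22 14 > Gen-21 13 > Gen-24 10 > Gen-9 2.
Gen-8: +70 to 85 (cap) — 50 left.
Gen-22: +30 to 45 (cap) — 20 left.
Gen-21 has room for 50 more but only 20 remain, so it gets 30.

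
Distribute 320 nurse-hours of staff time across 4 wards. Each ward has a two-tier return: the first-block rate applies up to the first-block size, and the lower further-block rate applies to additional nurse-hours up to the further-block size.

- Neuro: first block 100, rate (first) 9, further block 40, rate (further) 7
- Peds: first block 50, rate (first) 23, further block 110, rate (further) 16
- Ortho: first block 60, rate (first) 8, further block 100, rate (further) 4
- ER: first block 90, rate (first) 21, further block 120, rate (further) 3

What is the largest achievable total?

Treat each block as its own option and order by rate: Peds/T1 23 > ER/T1 21 > Peds/T2 16 > Neuro/T1 9 > Ortho/T1 8 > Neuro/T2 7 > Ortho/T2 4 > ER/T2 3.
Peds T1 at 23: fill all 50 — 270 left.
ER T1 at 21: fill all 90 — 180 left.
Peds/T2 (16): +110 — 70 left.
Neuro T1 at 9: only 70 left, fill 70.
Total = 23×50 + 21×90 + 16×110 + 9×70 = 5430.

5430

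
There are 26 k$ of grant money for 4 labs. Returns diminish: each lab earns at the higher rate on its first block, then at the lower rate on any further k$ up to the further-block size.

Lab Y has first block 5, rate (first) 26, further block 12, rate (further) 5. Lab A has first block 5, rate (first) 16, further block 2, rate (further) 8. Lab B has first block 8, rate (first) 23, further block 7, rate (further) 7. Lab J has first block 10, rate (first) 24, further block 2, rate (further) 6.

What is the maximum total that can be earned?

Treat each block as its own option and order by rate: Lab Y/T1 26 > Lab J/T1 24 > Lab B/T1 23 > Lab A/T1 16 > Lab A/T2 8 > Lab B/T2 7 > Lab J/T2 6 > Lab Y/T2 5.
Fill Lab Y T1 block (5 at 26) → 21 left.
Fill Lab J T1 block (10 at 24) → 11 left.
Lab B T1 at 23: fill all 8 → 3 left.
Lab A/T1: +3 of 5 at 16; pool empty.
Total = 26×5 + 24×10 + 23×8 + 16×3 = 602.

602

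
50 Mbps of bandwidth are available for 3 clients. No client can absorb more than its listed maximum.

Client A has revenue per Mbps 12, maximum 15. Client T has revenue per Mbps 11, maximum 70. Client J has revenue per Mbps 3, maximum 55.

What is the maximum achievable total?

565

Highest revenue per Mbps first: Client A 12 > Client T 11 > Client J 3.
Give Client A 15 to hit its cap of 15 — 35 left.
Only 35 left; Client T takes them to reach 35.
Total = 12×15 + 11×35 = 565.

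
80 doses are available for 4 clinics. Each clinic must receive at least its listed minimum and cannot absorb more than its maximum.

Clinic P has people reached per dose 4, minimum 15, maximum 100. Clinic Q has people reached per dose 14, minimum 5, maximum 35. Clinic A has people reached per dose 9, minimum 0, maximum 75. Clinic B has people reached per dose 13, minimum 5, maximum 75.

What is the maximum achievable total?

Meeting every minimum uses 15+5+0+5 = 25 doses, leaving 55.
Rank by people reached per dose: Clinic Q 14 > Clinic B 13 > Clinic A 9 > Clinic P 4.
Give Clinic Q 30 more to hit its cap of 35 ; 25 left.
Clinic B: +25 (room for 70) → 30. Pool exhausted.
Total = 4×15 + 14×35 + 13×30 = 940.

940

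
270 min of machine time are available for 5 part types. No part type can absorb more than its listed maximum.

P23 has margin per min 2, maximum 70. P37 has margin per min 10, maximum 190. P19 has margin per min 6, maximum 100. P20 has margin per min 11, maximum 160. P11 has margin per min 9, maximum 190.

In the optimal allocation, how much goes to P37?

110

Order the part types by margin per min: P20 11 > P37 10 > P11 9 > P19 6 > P23 2.
P20 takes 160 to reach its cap of 160 — 110 left.
P37: +110 (room for 190) → 110. Pool exhausted.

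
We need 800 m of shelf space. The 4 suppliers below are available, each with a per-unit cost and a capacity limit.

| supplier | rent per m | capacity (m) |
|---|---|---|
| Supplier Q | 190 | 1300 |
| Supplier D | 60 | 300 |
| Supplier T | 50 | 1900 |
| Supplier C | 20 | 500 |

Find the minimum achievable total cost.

25000

Use suppliers in increasing cost order.
Supplier C at 20: take all 500 m — 300 still needed.
Supplier T (50): take the remaining 300 — done.
Supplier D, Supplier Q: unused.
Cost = 500×20 + 300×50 = 25000.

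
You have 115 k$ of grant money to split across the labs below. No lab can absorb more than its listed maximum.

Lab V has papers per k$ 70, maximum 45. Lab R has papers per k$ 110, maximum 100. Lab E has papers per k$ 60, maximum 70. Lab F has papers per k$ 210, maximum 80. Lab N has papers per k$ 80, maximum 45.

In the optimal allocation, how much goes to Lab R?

35

Rank by papers per k$: Lab F 210 > Lab R 110 > Lab N 80 > Lab V 70 > Lab E 60.
Give Lab F 80 to hit its cap of 80 → 35 left.
Lab R: +35 (room for 100) → 35. Pool exhausted.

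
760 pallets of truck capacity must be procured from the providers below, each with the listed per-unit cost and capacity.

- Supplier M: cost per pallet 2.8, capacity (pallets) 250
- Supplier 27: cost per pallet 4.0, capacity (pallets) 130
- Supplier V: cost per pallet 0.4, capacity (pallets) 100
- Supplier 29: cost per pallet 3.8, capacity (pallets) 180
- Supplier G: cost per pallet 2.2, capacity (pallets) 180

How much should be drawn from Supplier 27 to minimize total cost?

Fill from the cheapest provider first.
Supplier V (0.4): use full 100 — 660 pallets to go.
Supplier G at 2.2: take all 180 pallets — 480 still needed.
Supplier M at 2.8: take all 250 pallets — 230 still needed.
Supplier 29 at 3.8: take all 180 pallets — 50 still needed.
Supplier 27 at 4.0: take 50 of its 130 — requirement met.

50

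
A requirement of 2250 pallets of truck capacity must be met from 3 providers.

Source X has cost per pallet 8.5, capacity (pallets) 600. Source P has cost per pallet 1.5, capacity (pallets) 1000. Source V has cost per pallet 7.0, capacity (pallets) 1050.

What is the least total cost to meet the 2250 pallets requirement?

10550

Cheapest first:
Source P at 1.5: take all 1000 pallets — 1250 still needed.
Source V at 7.0: take all 1050 pallets — 200 still needed.
Source X at 8.5: take 200 of its 600 — requirement met.
Cost = 1000×1.5 + 1050×7.0 + 200×8.5 = 10550.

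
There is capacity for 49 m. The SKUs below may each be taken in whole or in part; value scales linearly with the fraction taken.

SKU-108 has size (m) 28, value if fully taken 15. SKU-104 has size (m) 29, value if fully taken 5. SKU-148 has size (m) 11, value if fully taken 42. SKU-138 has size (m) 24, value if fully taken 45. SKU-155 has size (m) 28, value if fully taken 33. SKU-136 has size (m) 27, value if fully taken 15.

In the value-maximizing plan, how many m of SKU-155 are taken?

Best value per unit of size first: SKU-148 42/11≈3.82, SKU-138 45/24≈1.88, SKU-155 33/28≈1.18, SKU-136 15/27≈0.556, SKU-108 15/28≈0.536, SKU-104 5/29≈0.172.
SKU-148: take in full, 11 m for value 42 → 38 left.
All 24 m of SKU-138 fit (value 45) → 14 remain.
Fill the last 14 m with part of SKU-155: 14/28 of it earns 16.5.

14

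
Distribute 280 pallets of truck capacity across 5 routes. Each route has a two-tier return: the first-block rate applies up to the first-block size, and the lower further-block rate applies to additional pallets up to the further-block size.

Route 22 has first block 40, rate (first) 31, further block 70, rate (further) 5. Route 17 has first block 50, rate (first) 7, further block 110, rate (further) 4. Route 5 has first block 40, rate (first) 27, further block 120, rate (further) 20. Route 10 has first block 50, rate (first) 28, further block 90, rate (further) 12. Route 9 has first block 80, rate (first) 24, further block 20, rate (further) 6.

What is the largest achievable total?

7040

Rank every tier by rate: Route 22/T1 31 > Route 10/T1 28 > Route 5/T1 27 > Route 9/T1 24 > Route 5/T2 20 > Route 10/T2 12 > Route 17/T1 7 > Route 9/T2 6 > Route 22/T2 5 > Route 17/T2 4.
Fill Route 22 T1 block (40 at 31) ; 240 left.
Route 10/T1 (28): +50 ; 190 left.
Fill Route 5 T1 block (40 at 27) ; 150 left.
Fill Route 9 T1 block (80 at 24) ; 70 left.
Route 5/T2: +70 of 120 at 20; pool empty.
Total = 31×40 + 28×50 + 27×40 + 24×80 + 20×70 = 7040.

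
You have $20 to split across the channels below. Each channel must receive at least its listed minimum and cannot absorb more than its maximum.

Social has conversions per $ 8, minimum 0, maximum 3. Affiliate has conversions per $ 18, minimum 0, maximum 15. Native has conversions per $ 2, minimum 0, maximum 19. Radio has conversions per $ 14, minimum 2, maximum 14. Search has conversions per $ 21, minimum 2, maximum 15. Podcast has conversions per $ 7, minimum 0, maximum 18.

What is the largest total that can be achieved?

Meeting every minimum uses 0+0+0+2+2+0 = 4 $, leaving 16.
Highest conversions per $ first: Search 21 > Affiliate 18 > Radio 14 > Social 8 > Podcast 7 > Native 2.
Give Search 13 more to hit its cap of 15 → 3 left.
Affiliate has room for 15 more but only 3 remain, so it gets 3.
Total = 18×3 + 14×2 + 21×15 = 397.

397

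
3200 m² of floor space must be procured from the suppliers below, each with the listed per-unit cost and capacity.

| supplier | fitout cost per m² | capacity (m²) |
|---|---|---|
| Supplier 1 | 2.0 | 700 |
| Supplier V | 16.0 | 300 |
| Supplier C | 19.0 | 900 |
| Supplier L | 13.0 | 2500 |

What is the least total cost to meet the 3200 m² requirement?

33900

Cheapest first:
Take 700 from Supplier 1 at 2.0 ; need 2500 more.
Supplier L at 13.0: take all 2500 m² ; 0 still needed.
Supplier V, Supplier C: unused.
Cost = 700×2.0 + 2500×13.0 = 33900.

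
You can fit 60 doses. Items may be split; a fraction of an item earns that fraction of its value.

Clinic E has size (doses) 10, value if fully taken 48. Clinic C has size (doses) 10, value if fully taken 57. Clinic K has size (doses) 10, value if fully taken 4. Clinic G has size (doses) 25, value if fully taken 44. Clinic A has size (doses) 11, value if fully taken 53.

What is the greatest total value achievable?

Sort by value density: Clinic C 57/10≈5.7, Clinic A 53/11≈4.82, Clinic E 48/10≈4.8, Clinic G 44/25≈1.76, Clinic K 4/10≈0.4.
All 10 doses of Clinic C fit (value 57) — 50 remain.
All 11 doses of Clinic A fit (value 53) — 39 remain.
Clinic E: take in full, 10 doses for value 48 — 29 left.
Clinic G: take in full, 25 doses for value 44 — 4 left.
4 doses left: a 4/10 share of Clinic K gives 4×4/10 = 1.6.
Total value = 203.6.

203.6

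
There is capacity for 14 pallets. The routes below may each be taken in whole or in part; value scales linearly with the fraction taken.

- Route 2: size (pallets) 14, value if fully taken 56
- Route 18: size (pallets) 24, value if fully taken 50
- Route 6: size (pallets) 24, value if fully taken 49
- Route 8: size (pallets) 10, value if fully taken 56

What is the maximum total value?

Best value per unit of size first: Route 8 56/10≈5.6, Route 2 56/14≈4, Route 18 50/24≈2.08, Route 6 49/24≈2.04.
All 10 pallets of Route 8 fit (value 56) — 4 remain.
4 pallets left: a 4/14 share of Route 2 gives 56×4/14 = 16.
Total value = 72.

72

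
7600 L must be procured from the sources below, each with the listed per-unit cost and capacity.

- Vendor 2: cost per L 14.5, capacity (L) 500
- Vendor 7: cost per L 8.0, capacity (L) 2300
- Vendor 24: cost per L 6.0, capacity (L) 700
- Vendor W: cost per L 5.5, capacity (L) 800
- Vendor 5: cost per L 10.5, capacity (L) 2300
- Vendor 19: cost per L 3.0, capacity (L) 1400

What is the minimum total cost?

Fill from the cheapest source first.
Vendor 19 at 3.0: take all 1400 L — 6200 still needed.
Take 800 from Vendor W at 5.5 — need 5400 more.
Take 700 from Vendor 24 at 6.0 — need 4700 more.
Take 2300 from Vendor 7 at 8.0 — need 2400 more.
Take 2300 from Vendor 5 at 10.5 — need 100 more.
Take 100 from Vendor 2 at 14.5 to finish.
Cost = 1400×3.0 + 800×5.5 + 700×6.0 + 2300×8.0 + 2300×10.5 + 100×14.5 = 56800.

56800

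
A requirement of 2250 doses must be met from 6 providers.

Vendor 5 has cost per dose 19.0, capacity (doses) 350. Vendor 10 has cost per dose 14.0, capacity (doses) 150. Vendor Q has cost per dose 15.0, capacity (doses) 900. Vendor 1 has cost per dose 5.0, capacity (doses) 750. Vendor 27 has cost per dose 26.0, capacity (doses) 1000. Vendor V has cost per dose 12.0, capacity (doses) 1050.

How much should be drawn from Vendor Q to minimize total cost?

300

Cheapest first:
Vendor 1 (5.0): use full 750 → 1500 doses to go.
Vendor V (12.0): use full 1050 → 450 doses to go.
Take 150 from Vendor 10 at 14.0 → need 300 more.
Vendor Q (15.0): take the remaining 300 → done.
Vendor 5, Vendor 27: unused.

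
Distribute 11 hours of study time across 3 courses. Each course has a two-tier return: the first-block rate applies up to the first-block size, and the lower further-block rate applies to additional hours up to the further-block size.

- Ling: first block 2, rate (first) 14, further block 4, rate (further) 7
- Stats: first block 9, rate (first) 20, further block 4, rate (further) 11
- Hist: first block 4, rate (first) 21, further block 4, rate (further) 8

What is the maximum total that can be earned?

Rank every tier by rate: Hist/tier1 21 > Stats/tier1 20 > Ling/tier1 14 > Stats/tier2 11 > Hist/tier2 8 > Ling/tier2 7.
Hist/tier1 (21): +4 — 7 left.
Stats/tier1: +7 of 9 at 20; pool empty.
Total = 21×4 + 20×7 = 224.

224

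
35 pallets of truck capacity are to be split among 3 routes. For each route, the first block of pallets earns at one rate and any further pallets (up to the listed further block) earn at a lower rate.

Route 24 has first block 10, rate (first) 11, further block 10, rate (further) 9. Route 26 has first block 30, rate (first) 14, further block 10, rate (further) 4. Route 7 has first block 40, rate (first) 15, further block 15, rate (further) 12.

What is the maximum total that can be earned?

Rank every tier by rate: Route 7/T1 15 > Route 26/T1 14 > Route 7/T2 12 > Route 24/T1 11 > Route 24/T2 9 > Route 26/T2 4.
Route 7/T1: +35 of 40 at 15; pool empty.
Total = 15×35 = 525.

525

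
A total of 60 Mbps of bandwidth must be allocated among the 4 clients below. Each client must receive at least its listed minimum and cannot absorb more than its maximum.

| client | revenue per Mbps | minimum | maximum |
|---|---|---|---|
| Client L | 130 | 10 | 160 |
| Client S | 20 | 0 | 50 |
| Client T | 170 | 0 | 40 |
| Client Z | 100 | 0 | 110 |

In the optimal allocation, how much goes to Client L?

Meeting every minimum uses 10+0+0+0 = 10 Mbps, leaving 50.
Highest revenue per Mbps first: Client T 170 > Client L 130 > Client Z 100 > Client S 20.
Client T takes 40 more to reach its cap of 40 → 10 left.
Client L has room for 150 more but only 10 remain, so it gets 20.

20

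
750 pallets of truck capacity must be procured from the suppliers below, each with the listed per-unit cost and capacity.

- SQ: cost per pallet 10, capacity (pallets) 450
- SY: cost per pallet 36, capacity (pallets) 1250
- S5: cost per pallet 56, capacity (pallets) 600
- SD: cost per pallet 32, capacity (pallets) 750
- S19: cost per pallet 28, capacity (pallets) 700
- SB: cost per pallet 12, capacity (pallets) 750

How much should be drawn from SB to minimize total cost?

Fill from the cheapest supplier first.
SQ (10): use full 450 ; 300 pallets to go.
SB (12): take the remaining 300 ; done.
S19, SD, SY, S5: unused.

300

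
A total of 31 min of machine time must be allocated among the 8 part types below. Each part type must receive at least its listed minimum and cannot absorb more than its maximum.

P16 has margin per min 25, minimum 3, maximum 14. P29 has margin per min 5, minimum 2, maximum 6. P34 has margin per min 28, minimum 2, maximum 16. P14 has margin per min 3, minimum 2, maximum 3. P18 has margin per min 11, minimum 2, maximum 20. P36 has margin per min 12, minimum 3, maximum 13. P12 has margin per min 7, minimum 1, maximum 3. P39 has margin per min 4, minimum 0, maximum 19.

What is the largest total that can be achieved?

Meeting every minimum uses 3+2+2+2+2+3+1+0 = 15 min, leaving 16.
Rank by margin per min: P34 28 > P16 25 > P36 12 > P18 11 > P12 7 > P29 5 > P39 4 > P14 3.
P34: +14 to 16 (cap) → 2 left.
P16 has room for 11 more but only 2 remain, so it gets 5.
Total = 25×5 + 5×2 + 28×16 + 3×2 + 11×2 + 12×3 + 7×1 = 654.

654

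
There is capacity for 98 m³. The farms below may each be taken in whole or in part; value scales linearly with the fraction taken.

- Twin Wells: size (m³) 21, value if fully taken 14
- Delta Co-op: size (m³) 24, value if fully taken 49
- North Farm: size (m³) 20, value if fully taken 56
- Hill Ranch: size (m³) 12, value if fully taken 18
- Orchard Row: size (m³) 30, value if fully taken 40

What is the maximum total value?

Sort by value density: North Farm 56/20≈2.8, Delta Co-op 49/24≈2.04, Hill Ranch 18/12≈1.5, Orchard Row 40/30≈1.33, Twin Wells 14/21≈0.667.
All 20 m³ of North Farm fit (value 56) → 78 remain.
Delta Co-op: take in full, 24 m³ for value 49 → 54 left.
All 12 m³ of Hill Ranch fit (value 18) → 42 remain.
Orchard Row: take in full, 30 m³ for value 40 → 12 left.
Fill the last 12 m³ with part of Twin Wells: 12/21 of it earns 8.
Total value = 171.

171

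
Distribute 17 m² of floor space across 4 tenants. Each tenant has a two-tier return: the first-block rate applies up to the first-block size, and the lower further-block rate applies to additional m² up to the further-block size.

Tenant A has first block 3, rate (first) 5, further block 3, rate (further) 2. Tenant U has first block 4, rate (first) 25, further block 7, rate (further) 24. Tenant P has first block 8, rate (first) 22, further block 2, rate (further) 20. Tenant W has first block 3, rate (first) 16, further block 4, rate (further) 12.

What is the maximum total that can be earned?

400

Order all 8 blocks by rate: Tenant U/first 25 > Tenant U/second 24 > Tenant P/first 22 > Tenant P/second 20 > Tenant W/first 16 > Tenant W/second 12 > Tenant A/first 5 > Tenant A/second 2.
Tenant U first at 25: fill all 4 → 13 left.
Tenant U/second (24): +7 → 6 left.
Tenant P/first: +6 of 8 at 22; pool empty.
Total = 25×4 + 24×7 + 22×6 = 400.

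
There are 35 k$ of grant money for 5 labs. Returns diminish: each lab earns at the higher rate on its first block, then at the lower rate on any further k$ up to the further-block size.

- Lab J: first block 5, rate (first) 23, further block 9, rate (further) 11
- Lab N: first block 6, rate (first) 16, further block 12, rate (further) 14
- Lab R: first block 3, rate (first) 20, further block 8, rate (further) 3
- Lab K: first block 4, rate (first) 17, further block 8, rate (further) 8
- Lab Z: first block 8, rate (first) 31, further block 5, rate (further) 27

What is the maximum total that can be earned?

778

Order all 10 blocks by rate: Lab Z/tier1 31 > Lab Z/tier2 27 > Lab J/tier1 23 > Lab R/tier1 20 > Lab K/tier1 17 > Lab N/tier1 16 > Lab N/tier2 14 > Lab J/tier2 11 > Lab K/tier2 8 > Lab R/tier2 3.
Lab Z/tier1 (31): +8 ; 27 left.
Lab Z/tier2 (27): +5 ; 22 left.
Lab J tier1 at 23: fill all 5 ; 17 left.
Lab R/tier1 (20): +3 ; 14 left.
Fill Lab K tier1 block (4 at 17) ; 10 left.
Fill Lab N tier1 block (6 at 16) ; 4 left.
Lab N tier2 at 14: only 4 left, fill 4.
Total = 31×8 + 27×5 + 23×5 + 20×3 + 17×4 + 16×6 + 14×4 = 778.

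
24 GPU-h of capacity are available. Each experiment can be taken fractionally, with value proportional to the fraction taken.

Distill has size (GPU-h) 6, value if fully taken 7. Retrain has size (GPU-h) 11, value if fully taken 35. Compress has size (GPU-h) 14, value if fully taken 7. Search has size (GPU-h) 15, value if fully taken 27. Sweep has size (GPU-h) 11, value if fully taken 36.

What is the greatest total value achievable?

Sort by value density: Sweep 36/11≈3.27, Retrain 35/11≈3.18, Search 27/15≈1.8, Distill 7/6≈1.17, Compress 7/14≈0.5.
All 11 GPU-h of Sweep fit (value 36) — 13 remain.
Retrain: take in full, 11 GPU-h for value 35 — 2 left.
2 GPU-h left: a 2/15 share of Search gives 27×2/15 = 3.6.
Total value = 74.6.

74.6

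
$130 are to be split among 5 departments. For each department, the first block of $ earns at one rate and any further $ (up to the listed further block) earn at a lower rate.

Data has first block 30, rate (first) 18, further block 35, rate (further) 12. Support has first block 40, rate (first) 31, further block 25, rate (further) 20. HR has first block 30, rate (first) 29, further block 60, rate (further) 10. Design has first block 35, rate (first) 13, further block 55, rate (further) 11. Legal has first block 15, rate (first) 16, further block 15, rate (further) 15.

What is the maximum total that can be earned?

3230

Rank every tier by rate: Support/first 31 > HR/first 29 > Support/second 20 > Data/first 18 > Legal/first 16 > Legal/second 15 > Design/first 13 > Data/second 12 > Design/second 11 > HR/second 10.
Fill Support first block (40 at 31) — 90 left.
Fill HR first block (30 at 29) — 60 left.
Support second at 20: fill all 25 — 35 left.
Data first at 18: fill all 30 — 5 left.
Legal first at 16: only 5 left, fill 5.
Total = 31×40 + 29×30 + 20×25 + 18×30 + 16×5 = 3230.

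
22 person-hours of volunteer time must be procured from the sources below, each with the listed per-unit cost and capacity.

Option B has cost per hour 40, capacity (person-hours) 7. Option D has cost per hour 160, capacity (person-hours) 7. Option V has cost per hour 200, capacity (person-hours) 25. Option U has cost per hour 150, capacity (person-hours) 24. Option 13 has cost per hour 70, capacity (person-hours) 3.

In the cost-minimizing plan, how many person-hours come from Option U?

12

Cheapest first:
Option B at 40: take all 7 person-hours → 15 still needed.
Option 13 at 70: take all 3 person-hours → 12 still needed.
Option U at 150: take 12 of its 24 → requirement met.
Option D, Option V: unused.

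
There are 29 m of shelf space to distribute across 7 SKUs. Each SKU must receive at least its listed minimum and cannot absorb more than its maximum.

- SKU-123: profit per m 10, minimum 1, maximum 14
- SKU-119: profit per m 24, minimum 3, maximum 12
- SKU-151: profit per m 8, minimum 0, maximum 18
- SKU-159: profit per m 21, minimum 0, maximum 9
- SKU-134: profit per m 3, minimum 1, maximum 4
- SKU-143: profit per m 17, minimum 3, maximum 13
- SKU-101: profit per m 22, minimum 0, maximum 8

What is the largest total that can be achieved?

612

Meeting every minimum uses 1+3+0+0+1+3+0 = 8 m, leaving 21.
Rank by profit per m: SKU-119 24 > SKU-101 22 > SKU-159 21 > SKU-143 17 > SKU-123 10 > SKU-151 8 > SKU-134 3.
SKU-119 takes 9 more to reach its cap of 12 ; 12 left.
Give SKU-101 8 more to hit its cap of 8 ; 4 left.
SKU-159 has room for 9 more but only 4 remain, so it gets 4.
Total = 10×1 + 24×12 + 21×4 + 3×1 + 17×3 + 22×8 = 612.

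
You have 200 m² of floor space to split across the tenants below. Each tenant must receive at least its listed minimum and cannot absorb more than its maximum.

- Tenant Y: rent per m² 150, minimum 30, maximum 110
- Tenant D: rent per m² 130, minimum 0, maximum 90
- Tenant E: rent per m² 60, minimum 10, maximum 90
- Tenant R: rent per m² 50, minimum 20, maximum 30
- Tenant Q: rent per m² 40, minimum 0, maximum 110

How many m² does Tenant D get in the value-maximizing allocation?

Meeting every minimum uses 30+0+10+20+0 = 60 m², leaving 140.
Order the tenants by rent per m²: Tenant Y 150 > Tenant D 130 > Tenant E 60 > Tenant R 50 > Tenant Q 40.
Tenant Y: +80 to 110 (cap) — 60 left.
Only 60 left; Tenant D takes them to reach 60.

60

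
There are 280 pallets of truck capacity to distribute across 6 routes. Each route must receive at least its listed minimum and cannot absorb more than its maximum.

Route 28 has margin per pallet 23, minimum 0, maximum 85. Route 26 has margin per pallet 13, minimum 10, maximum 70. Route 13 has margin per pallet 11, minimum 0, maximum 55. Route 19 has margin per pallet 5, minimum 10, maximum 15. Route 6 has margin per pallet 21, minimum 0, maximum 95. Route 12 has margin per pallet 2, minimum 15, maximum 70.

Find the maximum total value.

4995

Meeting every minimum uses 0+10+0+10+0+15 = 35 pallets, leaving 245.
Rank by margin per pallet: Route 28 23 > Route 6 21 > Route 26 13 > Route 13 11 > Route 19 5 > Route 12 2.
Route 28: +85 to 85 (cap) → 160 left.
Route 6 takes 95 more to reach its cap of 95 → 65 left.
Route 26 takes 60 more to reach its cap of 70 → 5 left.
Route 13 has room for 55 more but only 5 remain, so it gets 5.
Total = 23×85 + 13×70 + 11×5 + 5×10 + 21×95 + 2×15 = 4995.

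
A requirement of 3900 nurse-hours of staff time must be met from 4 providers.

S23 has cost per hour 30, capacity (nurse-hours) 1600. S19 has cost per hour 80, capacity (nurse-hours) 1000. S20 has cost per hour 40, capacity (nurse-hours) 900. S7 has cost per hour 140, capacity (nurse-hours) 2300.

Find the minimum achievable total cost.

220000

Fill from the cheapest provider first.
S23 at 30: take all 1600 nurse-hours → 2300 still needed.
S20 (40): use full 900 → 1400 nurse-hours to go.
Take 1000 from S19 at 80 → need 400 more.
Take 400 from S7 at 140 to finish.
Cost = 1600×30 + 900×40 + 1000×80 + 400×140 = 220000.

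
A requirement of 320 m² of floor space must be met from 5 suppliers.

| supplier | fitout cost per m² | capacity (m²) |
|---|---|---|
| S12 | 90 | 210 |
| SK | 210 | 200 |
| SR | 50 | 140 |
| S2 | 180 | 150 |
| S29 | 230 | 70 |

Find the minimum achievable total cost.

23200

Cheapest first:
SR at 50: take all 140 m² — 180 still needed.
S12 (90): take the remaining 180 — done.
S2, SK, S29: unused.
Cost = 140×50 + 180×90 = 23200.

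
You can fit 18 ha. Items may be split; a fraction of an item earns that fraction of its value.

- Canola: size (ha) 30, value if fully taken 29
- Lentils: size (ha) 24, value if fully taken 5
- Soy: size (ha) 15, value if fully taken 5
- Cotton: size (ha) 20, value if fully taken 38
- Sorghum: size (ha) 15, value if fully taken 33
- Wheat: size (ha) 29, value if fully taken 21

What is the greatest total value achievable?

Best value per unit of size first: Sorghum 33/15≈2.2, Cotton 38/20≈1.9, Canola 29/30≈0.967, Wheat 21/29≈0.724, Soy 5/15≈0.333, Lentils 5/24≈0.208.
Take all of Sorghum (15 ha, value 33) → 3 ha left.
Fill the last 3 ha with part of Cotton: 3/20 of it earns 5.7.
Total value = 38.7.

38.7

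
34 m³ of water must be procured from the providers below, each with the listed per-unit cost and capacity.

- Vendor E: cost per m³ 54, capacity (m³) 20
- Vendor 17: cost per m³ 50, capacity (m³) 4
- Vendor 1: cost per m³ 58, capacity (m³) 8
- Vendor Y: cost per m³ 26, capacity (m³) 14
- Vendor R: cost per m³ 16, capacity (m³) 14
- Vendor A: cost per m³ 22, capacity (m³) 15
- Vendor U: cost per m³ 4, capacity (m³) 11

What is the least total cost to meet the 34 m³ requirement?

Fill from the cheapest provider first.
Vendor U (4): use full 11 → 23 m³ to go.
Vendor R (16): use full 14 → 9 m³ to go.
Take 9 from Vendor A at 22 to finish.
Vendor Y, Vendor 17, Vendor E, Vendor 1: unused.
Cost = 11×4 + 14×16 + 9×22 = 466.

466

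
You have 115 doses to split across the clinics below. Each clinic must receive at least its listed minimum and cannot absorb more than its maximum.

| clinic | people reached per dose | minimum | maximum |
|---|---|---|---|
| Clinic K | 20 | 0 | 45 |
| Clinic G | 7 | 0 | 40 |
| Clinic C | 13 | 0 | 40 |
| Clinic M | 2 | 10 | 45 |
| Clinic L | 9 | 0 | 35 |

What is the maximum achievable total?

1620

Meeting every minimum uses 0+0+0+10+0 = 10 doses, leaving 105.
Rank by people reached per dose: Clinic K 20 > Clinic C 13 > Clinic L 9 > Clinic G 7 > Clinic M 2.
Give Clinic K 45 more to hit its cap of 45 — 60 left.
Clinic C: +40 to 40 (cap) — 20 left.
Only 20 left; Clinic L takes them to reach 20.
Total = 20×45 + 13×40 + 2×10 + 9×20 = 1620.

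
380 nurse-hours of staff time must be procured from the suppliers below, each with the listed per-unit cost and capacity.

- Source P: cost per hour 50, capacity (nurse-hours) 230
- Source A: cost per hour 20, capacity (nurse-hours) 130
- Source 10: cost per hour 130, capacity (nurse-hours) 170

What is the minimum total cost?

16700

Fill from the cheapest supplier first.
Source A (20): use full 130 → 250 nurse-hours to go.
Source P at 50: take all 230 nurse-hours → 20 still needed.
Take 20 from Source 10 at 130 to finish.
Cost = 130×20 + 230×50 + 20×130 = 16700.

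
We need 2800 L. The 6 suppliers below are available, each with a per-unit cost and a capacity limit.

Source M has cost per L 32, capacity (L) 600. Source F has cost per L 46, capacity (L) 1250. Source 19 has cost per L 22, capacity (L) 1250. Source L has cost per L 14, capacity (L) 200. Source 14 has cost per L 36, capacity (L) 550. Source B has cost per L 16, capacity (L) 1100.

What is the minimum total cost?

55900

Fill from the cheapest supplier first.
Source L (14): use full 200 → 2600 L to go.
Take 1100 from Source B at 16 → need 1500 more.
Source 19 (22): use full 1250 → 250 L to go.
Take 250 from Source M at 32 to finish.
Source 14, Source F: unused.
Cost = 200×14 + 1100×16 + 1250×22 + 250×32 = 55900.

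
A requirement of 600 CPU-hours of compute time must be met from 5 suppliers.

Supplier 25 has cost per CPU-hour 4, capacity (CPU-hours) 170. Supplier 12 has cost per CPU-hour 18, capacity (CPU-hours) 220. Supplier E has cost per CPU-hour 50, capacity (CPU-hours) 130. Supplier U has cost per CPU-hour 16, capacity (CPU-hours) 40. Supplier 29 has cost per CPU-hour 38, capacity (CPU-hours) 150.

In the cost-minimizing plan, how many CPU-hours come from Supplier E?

Fill from the cheapest supplier first.
Supplier 25 (4): use full 170 ; 430 CPU-hours to go.
Take 40 from Supplier U at 16 ; need 390 more.
Supplier 12 (18): use full 220 ; 170 CPU-hours to go.
Take 150 from Supplier 29 at 38 ; need 20 more.
Supplier E (50): take the remaining 20 ; done.

20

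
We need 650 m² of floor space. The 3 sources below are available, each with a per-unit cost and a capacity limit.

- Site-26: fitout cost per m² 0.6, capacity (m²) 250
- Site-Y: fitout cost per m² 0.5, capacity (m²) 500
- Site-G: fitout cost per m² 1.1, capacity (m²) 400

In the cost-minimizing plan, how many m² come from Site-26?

Fill from the cheapest source first.
Site-Y at 0.5: take all 500 m² ; 150 still needed.
Site-26 (0.6): take the remaining 150 ; done.
Site-G: unused.

150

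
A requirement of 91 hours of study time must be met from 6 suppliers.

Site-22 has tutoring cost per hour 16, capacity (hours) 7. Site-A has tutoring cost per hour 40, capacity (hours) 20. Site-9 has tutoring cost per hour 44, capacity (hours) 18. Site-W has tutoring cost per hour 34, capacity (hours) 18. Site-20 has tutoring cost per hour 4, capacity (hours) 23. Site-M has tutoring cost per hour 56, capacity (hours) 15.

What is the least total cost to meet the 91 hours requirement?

Fill from the cheapest supplier first.
Site-20 at 4: take all 23 hours → 68 still needed.
Site-22 at 16: take all 7 hours → 61 still needed.
Site-W at 34: take all 18 hours → 43 still needed.
Site-A (40): use full 20 → 23 hours to go.
Take 18 from Site-9 at 44 → need 5 more.
Site-M at 56: take 5 of its 15 → requirement met.
Cost = 23×4 + 7×16 + 18×34 + 20×40 + 18×44 + 5×56 = 2688.

2688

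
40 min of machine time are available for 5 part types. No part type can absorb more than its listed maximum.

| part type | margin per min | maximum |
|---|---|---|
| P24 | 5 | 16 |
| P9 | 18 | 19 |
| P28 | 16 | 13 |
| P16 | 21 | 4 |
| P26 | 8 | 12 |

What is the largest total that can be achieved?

666

Highest margin per min first: P16 21 > P9 18 > P28 16 > P26 8 > P24 5.
P16: +4 to 4 (cap) ; 36 left.
Give P9 19 to hit its cap of 19 ; 17 left.
P28: +13 to 13 (cap) ; 4 left.
P26 has room for 12 but only 4 remain, so it gets 4.
Total = 18×19 + 16×13 + 21×4 + 8×4 = 666.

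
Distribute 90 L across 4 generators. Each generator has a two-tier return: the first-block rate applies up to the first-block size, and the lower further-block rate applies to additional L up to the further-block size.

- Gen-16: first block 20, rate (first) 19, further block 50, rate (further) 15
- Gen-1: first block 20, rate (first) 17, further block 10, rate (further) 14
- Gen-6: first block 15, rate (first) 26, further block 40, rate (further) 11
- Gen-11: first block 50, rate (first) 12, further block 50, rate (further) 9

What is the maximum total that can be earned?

1635

Order all 8 blocks by rate: Gen-6/T1 26 > Gen-16/T1 19 > Gen-1/T1 17 > Gen-16/T2 15 > Gen-1/T2 14 > Gen-11/T1 12 > Gen-6/T2 11 > Gen-11/T2 9.
Fill Gen-6 T1 block (15 at 26) → 75 left.
Gen-16 T1 at 19: fill all 20 → 55 left.
Fill Gen-1 T1 block (20 at 17) → 35 left.
Gen-16 T2 at 15: only 35 left, fill 35.
Total = 26×15 + 19×20 + 17×20 + 15×35 = 1635.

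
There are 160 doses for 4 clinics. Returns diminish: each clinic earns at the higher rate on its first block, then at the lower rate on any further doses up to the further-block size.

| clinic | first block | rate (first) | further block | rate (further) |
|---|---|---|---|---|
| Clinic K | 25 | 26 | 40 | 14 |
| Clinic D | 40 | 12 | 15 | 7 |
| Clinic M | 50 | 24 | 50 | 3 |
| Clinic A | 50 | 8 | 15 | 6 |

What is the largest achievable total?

2930

Order all 8 blocks by rate: Clinic K/first 26 > Clinic M/first 24 > Clinic K/second 14 > Clinic D/first 12 > Clinic A/first 8 > Clinic D/second 7 > Clinic A/second 6 > Clinic M/second 3.
Clinic K first at 26: fill all 25 — 135 left.
Clinic M first at 24: fill all 50 — 85 left.
Fill Clinic K second block (40 at 14) — 45 left.
Fill Clinic D first block (40 at 12) — 5 left.
Clinic A first at 8: only 5 left, fill 5.
Total = 26×25 + 24×50 + 14×40 + 12×40 + 8×5 = 2930.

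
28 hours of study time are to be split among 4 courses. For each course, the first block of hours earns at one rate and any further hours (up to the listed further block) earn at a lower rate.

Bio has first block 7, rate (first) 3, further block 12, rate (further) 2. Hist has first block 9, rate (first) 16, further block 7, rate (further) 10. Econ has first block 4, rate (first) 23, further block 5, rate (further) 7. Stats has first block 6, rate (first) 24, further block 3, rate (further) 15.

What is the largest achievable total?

485

Rank every tier by rate: Stats/T1 24 > Econ/T1 23 > Hist/T1 16 > Stats/T2 15 > Hist/T2 10 > Econ/T2 7 > Bio/T1 3 > Bio/T2 2.
Fill Stats T1 block (6 at 24) → 22 left.
Fill Econ T1 block (4 at 23) → 18 left.
Hist/T1 (16): +9 → 9 left.
Stats/T2 (15): +3 → 6 left.
6 remain; put them into Hist T2 at 10.
Total = 24×6 + 23×4 + 16×9 + 15×3 + 10×6 = 485.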